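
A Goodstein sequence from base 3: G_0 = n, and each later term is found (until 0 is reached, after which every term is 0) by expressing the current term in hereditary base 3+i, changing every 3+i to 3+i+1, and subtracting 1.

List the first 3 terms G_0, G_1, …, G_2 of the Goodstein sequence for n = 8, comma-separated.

(0) 8|_3 = 2·3 + 2 ↦ 2·4 + 2|_4 = 10 ⇒ 9
(1) 9|_4 = 2·4 + 1 ↦ 2·5 + 1|_5 = 11 ⇒ 10

8, 9, 10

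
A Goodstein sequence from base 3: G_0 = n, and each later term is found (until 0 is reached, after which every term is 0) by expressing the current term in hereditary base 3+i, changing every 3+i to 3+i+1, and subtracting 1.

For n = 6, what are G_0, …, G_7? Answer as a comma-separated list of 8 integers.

6, 7, 7, 7, 7, 7, 6, 5

step 0: 6 = 2·3; sub 4 for 3: 2·4; = 8; G_1 = 8−1 = 7
step 1: 7 = 4 + 3; sub 5 for 4: 5 + 3; = 8; G_2 = 8−1 = 7
step 2: 7 = 5 + 2; sub 6 for 5: 6 + 2; = 8; G_3 = 8−1 = 7
step 3: 7 = 6 + 1; sub 7 for 6: 7 + 1; = 8; G_4 = 8−1 = 7
step 4: 7 = 7; sub 8 for 7: 8; = 8; G_5 = 8−1 = 7
step 5: 7 = 7; sub 9 for 8: 7; = 7; G_6 = 7−1 = 6
step 6: 6 = 6; sub 10 for 9: 6; = 6; G_7 = 6−1 = 5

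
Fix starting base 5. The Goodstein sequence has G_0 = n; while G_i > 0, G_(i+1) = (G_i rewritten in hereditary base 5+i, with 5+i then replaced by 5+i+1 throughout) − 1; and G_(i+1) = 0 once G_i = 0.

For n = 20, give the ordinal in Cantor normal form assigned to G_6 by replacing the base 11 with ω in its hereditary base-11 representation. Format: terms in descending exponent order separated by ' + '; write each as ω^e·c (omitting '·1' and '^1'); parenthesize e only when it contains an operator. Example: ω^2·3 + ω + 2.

ω·3

step 0: 20 = 4·5; sub 6 for 5: 4·6; = 24; G_1 = 24−1 = 23
step 1: 23 = 3·6 + 5; sub 7 for 6: 3·7 + 5; = 26; G_2 = 26−1 = 25
step 2: 25 = 3·7 + 4; sub 8 for 7: 3·8 + 4; = 28; G_3 = 28−1 = 27
step 3: 27 = 3·8 + 3; sub 9 for 8: 3·9 + 3; = 30; G_4 = 30−1 = 29
step 4: 29 = 3·9 + 2; sub 10 for 9: 3·10 + 2; = 32; G_5 = 32−1 = 31
step 5: 31 = 3·10 + 1; sub 11 for 10: 3·11 + 1; = 34; G_6 = 34−1 = 33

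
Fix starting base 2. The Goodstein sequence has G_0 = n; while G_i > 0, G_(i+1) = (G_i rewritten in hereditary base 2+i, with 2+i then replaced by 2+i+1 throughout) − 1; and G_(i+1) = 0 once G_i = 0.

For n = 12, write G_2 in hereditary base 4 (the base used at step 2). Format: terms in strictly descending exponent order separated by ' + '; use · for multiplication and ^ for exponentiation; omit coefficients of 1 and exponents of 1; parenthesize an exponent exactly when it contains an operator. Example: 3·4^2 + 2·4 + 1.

4^(4 + 1) + 2·4^2 + 2·4 + 1

i=0: 12 = 2^(2 + 1) + 2^2 (b=2); 2→3: 3^(3 + 1) + 3^3 = 108; 108−1 = 107
i=1: 107 = 3^(3 + 1) + 2·3^2 + 2·3 + 2 (b=3); 3→4: 4^(4 + 1) + 2·4^2 + 2·4 + 2 = 1066; 1066−1 = 1065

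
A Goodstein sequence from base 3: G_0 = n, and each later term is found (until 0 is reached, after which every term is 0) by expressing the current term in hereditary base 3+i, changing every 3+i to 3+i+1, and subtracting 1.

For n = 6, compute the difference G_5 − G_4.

0

G_0 = 6. HB_3(6) = 2·3. Bump = 8. G_1 = 7.
G_1 = 7. HB_4(7) = 4 + 3. Bump = 8. G_2 = 7.
G_2 = 7. HB_5(7) = 5 + 2. Bump = 8. G_3 = 7.
G_3 = 7. HB_6(7) = 6 + 1. Bump = 8. G_4 = 7.
G_4 = 7. HB_7(7) = 7. Bump = 8. G_5 = 7.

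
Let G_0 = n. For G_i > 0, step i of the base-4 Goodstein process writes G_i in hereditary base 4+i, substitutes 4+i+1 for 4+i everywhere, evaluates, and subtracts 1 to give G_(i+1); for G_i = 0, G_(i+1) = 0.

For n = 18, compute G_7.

68

G_0=18  [base 4] 4^2 + 2  →[4↦5]→  5^2 + 2 = 27  −1 ⇒ G_1=26
G_1=26  [base 5] 5^2 + 1  →[5↦6]→  6^2 + 1 = 37  −1 ⇒ G_2=36
G_2=36  [base 6] 6^2  →[6↦7]→  7^2 = 49  −1 ⇒ G_3=48
G_3=48  [base 7] 6·7 + 6  →[7↦8]→  6·8 + 6 = 54  −1 ⇒ G_4=53
G_4=53  [base 8] 6·8 + 5  →[8↦9]→  6·9 + 5 = 59  −1 ⇒ G_5=58
G_5=58  [base 9] 6·9 + 4  →[9↦10]→  6·10 + 4 = 64  −1 ⇒ G_6=63
G_6=63  [base 10] 6·10 + 3  →[10↦11]→  6·11 + 3 = 69  −1 ⇒ G_7=68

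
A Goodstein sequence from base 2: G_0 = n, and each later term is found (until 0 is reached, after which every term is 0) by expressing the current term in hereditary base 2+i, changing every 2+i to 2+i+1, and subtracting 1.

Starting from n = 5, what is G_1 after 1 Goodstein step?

27

G_0 = 5. HB_2(5) = 2^2 + 1. Bump = 28. G_1 = 27.
G_1 = 27. HB_3(27) = 3^3. Bump = 256. G_2 = 255.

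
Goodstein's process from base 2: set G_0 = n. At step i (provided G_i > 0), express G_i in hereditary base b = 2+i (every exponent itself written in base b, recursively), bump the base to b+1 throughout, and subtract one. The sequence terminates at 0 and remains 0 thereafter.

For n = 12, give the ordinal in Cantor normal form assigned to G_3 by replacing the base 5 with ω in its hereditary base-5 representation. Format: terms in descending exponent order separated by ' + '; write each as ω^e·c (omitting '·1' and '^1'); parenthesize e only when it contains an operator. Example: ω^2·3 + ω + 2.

G_0=12  [base 2] 2^(2 + 1) + 2^2  →[2↦3]→  3^(3 + 1) + 3^3 = 108  −1 ⇒ G_1=107
G_1=107  [base 3] 3^(3 + 1) + 2·3^2 + 2·3 + 2  →[3↦4]→  4^(4 + 1) + 2·4^2 + 2·4 + 2 = 1066  −1 ⇒ G_2=1065
G_2=1065  [base 4] 4^(4 + 1) + 2·4^2 + 2·4 + 1  →[4↦5]→  5^(5 + 1) + 2·5^2 + 2·5 + 1 = 15686  −1 ⇒ G_3=15685
G_3=15685  [base 5] 5^(5 + 1) + 2·5^2 + 2·5  →[5↦6]→  6^(6 + 1) + 2·6^2 + 2·6 = 280020  −1 ⇒ G_4=280019

ω^(ω + 1) + ω^2·2 + ω·2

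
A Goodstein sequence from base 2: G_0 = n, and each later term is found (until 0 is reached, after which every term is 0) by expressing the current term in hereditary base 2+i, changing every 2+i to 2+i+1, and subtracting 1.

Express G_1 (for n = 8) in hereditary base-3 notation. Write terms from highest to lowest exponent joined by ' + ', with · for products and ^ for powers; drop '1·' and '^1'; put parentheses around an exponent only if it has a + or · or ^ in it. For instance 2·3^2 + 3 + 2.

base 2: 8 = 2^(2 + 1); at 3: 3^(3 + 1) = 81; next = 80
base 3: 80 = 2·3^3 + 2·3^2 + 2·3 + 2; at 4: 2·4^4 + 2·4^2 + 2·4 + 2 = 554; next = 553

2·3^3 + 2·3^2 + 2·3 + 2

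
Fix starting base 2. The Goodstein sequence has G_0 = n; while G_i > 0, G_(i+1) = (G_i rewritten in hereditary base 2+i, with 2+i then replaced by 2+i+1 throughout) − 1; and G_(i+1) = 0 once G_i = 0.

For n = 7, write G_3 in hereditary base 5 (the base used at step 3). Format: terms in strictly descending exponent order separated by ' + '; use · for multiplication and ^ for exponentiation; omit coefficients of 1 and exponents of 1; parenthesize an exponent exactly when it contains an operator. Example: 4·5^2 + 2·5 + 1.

G_0=7  [base 2] 2^2 + 2 + 1  →[2↦3]→  3^3 + 3 + 1 = 31  −1 ⇒ G_1=30
G_1=30  [base 3] 3^3 + 3  →[3↦4]→  4^4 + 4 = 260  −1 ⇒ G_2=259
G_2=259  [base 4] 4^4 + 3  →[4↦5]→  5^5 + 3 = 3128  −1 ⇒ G_3=3127
G_3=3127  [base 5] 5^5 + 2  →[5↦6]→  6^6 + 2 = 46658  −1 ⇒ G_4=46657

5^5 + 2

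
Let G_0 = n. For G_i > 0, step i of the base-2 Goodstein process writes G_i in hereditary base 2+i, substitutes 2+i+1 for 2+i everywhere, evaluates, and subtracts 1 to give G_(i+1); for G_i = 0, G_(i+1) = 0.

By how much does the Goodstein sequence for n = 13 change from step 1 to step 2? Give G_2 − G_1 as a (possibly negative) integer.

1171

i=0: 13 = 2^(2 + 1) + 2^2 + 1 (b=2); 2→3: 3^(3 + 1) + 3^3 + 1 = 109; 109−1 = 108
i=1: 108 = 3^(3 + 1) + 3^3 (b=3); 3→4: 4^(4 + 1) + 4^4 = 1280; 1280−1 = 1279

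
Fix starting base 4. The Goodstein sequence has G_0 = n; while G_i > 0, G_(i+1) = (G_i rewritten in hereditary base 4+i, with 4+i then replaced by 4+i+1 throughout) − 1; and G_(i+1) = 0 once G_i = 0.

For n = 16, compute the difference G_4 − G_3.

3

16 —HB4→ 4^2 —bump→ 5^2 = 25 —(−1)→ 24
24 —HB5→ 4·5 + 4 —bump→ 4·6 + 4 = 28 —(−1)→ 27
27 —HB6→ 4·6 + 3 —bump→ 4·7 + 3 = 31 —(−1)→ 30
30 —HB7→ 4·7 + 2 —bump→ 4·8 + 2 = 34 —(−1)→ 33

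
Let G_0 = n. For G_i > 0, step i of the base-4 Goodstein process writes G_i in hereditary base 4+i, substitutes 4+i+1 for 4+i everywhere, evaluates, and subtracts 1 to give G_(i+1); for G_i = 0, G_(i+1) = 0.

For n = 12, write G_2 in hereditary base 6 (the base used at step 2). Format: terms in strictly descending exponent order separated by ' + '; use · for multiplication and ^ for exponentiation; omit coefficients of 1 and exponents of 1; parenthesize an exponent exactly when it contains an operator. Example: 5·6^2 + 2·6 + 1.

G_0=12  [base 4] 3·4  →[4↦5]→  3·5 = 15  −1 ⇒ G_1=14
G_1=14  [base 5] 2·5 + 4  →[5↦6]→  2·6 + 4 = 16  −1 ⇒ G_2=15
G_2=15  [base 6] 2·6 + 3  →[6↦7]→  2·7 + 3 = 17  −1 ⇒ G_3=16

2·6 + 3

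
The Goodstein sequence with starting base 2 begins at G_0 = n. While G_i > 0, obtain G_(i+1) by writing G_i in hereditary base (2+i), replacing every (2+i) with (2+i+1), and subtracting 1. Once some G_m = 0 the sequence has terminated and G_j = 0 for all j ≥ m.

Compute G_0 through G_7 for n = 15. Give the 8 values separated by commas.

(0) 15|_2 = 2^(2 + 1) + 2^2 + 2 + 1 ↦ 3^(3 + 1) + 3^3 + 3 + 1|_3 = 112 ⇒ 111
(1) 111|_3 = 3^(3 + 1) + 3^3 + 3 ↦ 4^(4 + 1) + 4^4 + 4|_4 = 1284 ⇒ 1283
(2) 1283|_4 = 4^(4 + 1) + 4^4 + 3 ↦ 5^(5 + 1) + 5^5 + 3|_5 = 18753 ⇒ 18752
(3) 18752|_5 = 5^(5 + 1) + 5^5 + 2 ↦ 6^(6 + 1) + 6^6 + 2|_6 = 326594 ⇒ 326593
(4) 326593|_6 = 6^(6 + 1) + 6^6 + 1 ↦ 7^(7 + 1) + 7^7 + 1|_7 = 6588345 ⇒ 6588344
(5) 6588344|_7 = 7^(7 + 1) + 7^7 ↦ 8^(8 + 1) + 8^8|_8 = 150994944 ⇒ 150994943
(6) 150994943|_8 = 8^(8 + 1) + 7·8^7 + 7·8^6 + 7·8^5 + 7·8^4 + 7·8^3 + 7·8^2 + 7·8 + 7 ↦ 9^(9 + 1) + 7·9^7 + 7·9^6 + 7·9^5 + 7·9^4 + 7·9^3 + 7·9^2 + 7·9 + 7|_9 = 3524450281 ⇒ 3524450280

15, 111, 1283, 18752, 326593, 6588344, 150994943, 3524450280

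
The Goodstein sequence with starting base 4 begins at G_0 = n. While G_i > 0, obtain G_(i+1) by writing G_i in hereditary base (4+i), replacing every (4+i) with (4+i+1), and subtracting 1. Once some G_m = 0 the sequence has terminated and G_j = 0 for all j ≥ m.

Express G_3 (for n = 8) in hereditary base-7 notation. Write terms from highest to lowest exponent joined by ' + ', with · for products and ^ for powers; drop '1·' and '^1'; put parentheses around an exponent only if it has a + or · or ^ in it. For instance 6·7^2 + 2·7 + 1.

step 0: 8 = 2·4; sub 5 for 4: 2·5; = 10; G_1 = 10−1 = 9
step 1: 9 = 5 + 4; sub 6 for 5: 6 + 4; = 10; G_2 = 10−1 = 9
step 2: 9 = 6 + 3; sub 7 for 6: 7 + 3; = 10; G_3 = 10−1 = 9
step 3: 9 = 7 + 2; sub 8 for 7: 8 + 2; = 10; G_4 = 10−1 = 9

7 + 2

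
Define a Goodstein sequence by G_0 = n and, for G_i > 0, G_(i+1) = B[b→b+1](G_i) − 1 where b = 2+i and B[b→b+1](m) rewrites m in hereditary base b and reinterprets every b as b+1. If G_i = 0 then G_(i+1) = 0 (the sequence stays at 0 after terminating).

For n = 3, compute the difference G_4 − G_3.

-1

step 0: 3 = 2 + 1; sub 3 for 2: 3 + 1; = 4; G_1 = 4−1 = 3
step 1: 3 = 3; sub 4 for 3: 4; = 4; G_2 = 4−1 = 3
step 2: 3 = 3; sub 5 for 4: 3; = 3; G_3 = 3−1 = 2
step 3: 2 = 2; sub 6 for 5: 2; = 2; G_4 = 2−1 = 1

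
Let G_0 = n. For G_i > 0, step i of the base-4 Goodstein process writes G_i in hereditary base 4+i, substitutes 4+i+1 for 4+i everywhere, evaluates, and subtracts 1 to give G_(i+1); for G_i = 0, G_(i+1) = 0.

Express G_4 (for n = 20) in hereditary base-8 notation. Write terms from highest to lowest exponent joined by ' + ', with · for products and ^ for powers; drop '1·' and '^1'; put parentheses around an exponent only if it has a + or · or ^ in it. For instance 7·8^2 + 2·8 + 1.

20 —HB4→ 4^2 + 4 —bump→ 5^2 + 5 = 30 —(−1)→ 29
29 —HB5→ 5^2 + 4 —bump→ 6^2 + 4 = 40 —(−1)→ 39
39 —HB6→ 6^2 + 3 —bump→ 7^2 + 3 = 52 —(−1)→ 51
51 —HB7→ 7^2 + 2 —bump→ 8^2 + 2 = 66 —(−1)→ 65

8^2 + 1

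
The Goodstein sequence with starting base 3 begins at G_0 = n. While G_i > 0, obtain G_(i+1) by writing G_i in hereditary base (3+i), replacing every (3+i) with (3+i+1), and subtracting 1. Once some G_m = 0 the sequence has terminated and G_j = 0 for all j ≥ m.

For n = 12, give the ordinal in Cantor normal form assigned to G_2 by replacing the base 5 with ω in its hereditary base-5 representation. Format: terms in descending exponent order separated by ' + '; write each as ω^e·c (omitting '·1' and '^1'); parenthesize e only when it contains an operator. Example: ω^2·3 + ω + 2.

ω^2 + 2

G_0=12  [base 3] 3^2 + 3  →[3↦4]→  4^2 + 4 = 20  −1 ⇒ G_1=19
G_1=19  [base 4] 4^2 + 3  →[4↦5]→  5^2 + 3 = 28  −1 ⇒ G_2=27
G_2=27  [base 5] 5^2 + 2  →[5↦6]→  6^2 + 2 = 38  −1 ⇒ G_3=37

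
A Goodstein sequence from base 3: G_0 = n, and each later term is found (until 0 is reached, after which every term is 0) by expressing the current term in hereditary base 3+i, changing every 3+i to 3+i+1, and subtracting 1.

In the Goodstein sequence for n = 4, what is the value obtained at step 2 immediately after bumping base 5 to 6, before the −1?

G_0=4  [base 3] 3 + 1  →[3↦4]→  4 + 1 = 5  −1 ⇒ G_1=4
G_1=4  [base 4] 4  →[4↦5]→  5 = 5  −1 ⇒ G_2=4
G_2=4  [base 5] 4  →[5↦6]→  4 = 4  −1 ⇒ G_3=3

4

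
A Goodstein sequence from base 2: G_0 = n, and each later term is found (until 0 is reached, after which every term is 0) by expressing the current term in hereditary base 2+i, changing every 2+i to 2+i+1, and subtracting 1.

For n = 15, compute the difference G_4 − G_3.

base 2: 15 = 2^(2 + 1) + 2^2 + 2 + 1; at 3: 3^(3 + 1) + 3^3 + 3 + 1 = 112; next = 111
base 3: 111 = 3^(3 + 1) + 3^3 + 3; at 4: 4^(4 + 1) + 4^4 + 4 = 1284; next = 1283
base 4: 1283 = 4^(4 + 1) + 4^4 + 3; at 5: 5^(5 + 1) + 5^5 + 3 = 18753; next = 18752
base 5: 18752 = 5^(5 + 1) + 5^5 + 2; at 6: 6^(6 + 1) + 6^6 + 2 = 326594; next = 326593

307841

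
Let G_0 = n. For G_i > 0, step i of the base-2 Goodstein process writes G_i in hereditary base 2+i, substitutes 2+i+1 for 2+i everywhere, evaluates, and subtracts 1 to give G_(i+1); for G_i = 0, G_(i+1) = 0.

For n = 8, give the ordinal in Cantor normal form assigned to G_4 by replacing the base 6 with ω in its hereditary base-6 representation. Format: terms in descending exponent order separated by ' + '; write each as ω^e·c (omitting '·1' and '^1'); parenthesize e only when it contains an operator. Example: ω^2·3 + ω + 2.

[0] 8 ≡ 2^(2 + 1) (base 2). Lift 3: 81. −1: 80.
[1] 80 ≡ 2·3^3 + 2·3^2 + 2·3 + 2 (base 3). Lift 4: 554. −1: 553.
[2] 553 ≡ 2·4^4 + 2·4^2 + 2·4 + 1 (base 4). Lift 5: 6311. −1: 6310.
[3] 6310 ≡ 2·5^5 + 2·5^2 + 2·5 (base 5). Lift 6: 93396. −1: 93395.
[4] 93395 ≡ 2·6^6 + 2·6^2 + 6 + 5 (base 6). Lift 7: 1647196. −1: 1647195.

ω^ω·2 + ω^2·2 + ω + 5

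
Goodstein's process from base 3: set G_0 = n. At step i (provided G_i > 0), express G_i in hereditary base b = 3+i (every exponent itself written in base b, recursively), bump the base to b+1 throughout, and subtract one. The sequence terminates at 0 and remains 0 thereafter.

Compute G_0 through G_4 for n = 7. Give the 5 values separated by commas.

7, 8, 9, 9, 9

step 0: 7 = 2·3 + 1; sub 4 for 3: 2·4 + 1; = 9; G_1 = 9−1 = 8
step 1: 8 = 2·4; sub 5 for 4: 2·5; = 10; G_2 = 10−1 = 9
step 2: 9 = 5 + 4; sub 6 for 5: 6 + 4; = 10; G_3 = 10−1 = 9
step 3: 9 = 6 + 3; sub 7 for 6: 7 + 3; = 10; G_4 = 10−1 = 9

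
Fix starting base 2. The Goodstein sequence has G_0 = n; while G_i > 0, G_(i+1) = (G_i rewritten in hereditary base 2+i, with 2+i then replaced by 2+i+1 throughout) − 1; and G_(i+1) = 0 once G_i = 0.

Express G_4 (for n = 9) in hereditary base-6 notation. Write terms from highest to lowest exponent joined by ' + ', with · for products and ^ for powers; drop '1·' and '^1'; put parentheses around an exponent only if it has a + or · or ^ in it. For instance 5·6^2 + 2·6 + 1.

[0] 9 ≡ 2^(2 + 1) + 1 (base 2). Lift 3: 82. −1: 81.
[1] 81 ≡ 3^(3 + 1) (base 3). Lift 4: 1024. −1: 1023.
[2] 1023 ≡ 3·4^4 + 3·4^3 + 3·4^2 + 3·4 + 3 (base 4). Lift 5: 9843. −1: 9842.
[3] 9842 ≡ 3·5^5 + 3·5^3 + 3·5^2 + 3·5 + 2 (base 5). Lift 6: 140744. −1: 140743.
[4] 140743 ≡ 3·6^6 + 3·6^3 + 3·6^2 + 3·6 + 1 (base 6). Lift 7: 2471827. −1: 2471826.

3·6^6 + 3·6^3 + 3·6^2 + 3·6 + 1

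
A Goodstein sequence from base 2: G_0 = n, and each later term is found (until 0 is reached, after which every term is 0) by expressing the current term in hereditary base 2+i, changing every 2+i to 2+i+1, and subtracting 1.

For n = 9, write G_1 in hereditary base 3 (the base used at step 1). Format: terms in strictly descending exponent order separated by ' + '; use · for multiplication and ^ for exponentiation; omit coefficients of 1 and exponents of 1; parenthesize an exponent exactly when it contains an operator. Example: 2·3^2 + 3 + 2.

3^(3 + 1)

9 —HB2→ 2^(2 + 1) + 1 —bump→ 3^(3 + 1) + 1 = 82 —(−1)→ 81
81 —HB3→ 3^(3 + 1) —bump→ 4^(4 + 1) = 1024 —(−1)→ 1023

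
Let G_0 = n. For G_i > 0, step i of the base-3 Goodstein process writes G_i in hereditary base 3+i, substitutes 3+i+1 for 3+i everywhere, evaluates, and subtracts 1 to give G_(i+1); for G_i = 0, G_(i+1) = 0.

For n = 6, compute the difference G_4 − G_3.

0

6 —HB3→ 2·3 —bump→ 2·4 = 8 —(−1)→ 7
7 —HB4→ 4 + 3 —bump→ 5 + 3 = 8 —(−1)→ 7
7 —HB5→ 5 + 2 —bump→ 6 + 2 = 8 —(−1)→ 7
7 —HB6→ 6 + 1 —bump→ 7 + 1 = 8 —(−1)→ 7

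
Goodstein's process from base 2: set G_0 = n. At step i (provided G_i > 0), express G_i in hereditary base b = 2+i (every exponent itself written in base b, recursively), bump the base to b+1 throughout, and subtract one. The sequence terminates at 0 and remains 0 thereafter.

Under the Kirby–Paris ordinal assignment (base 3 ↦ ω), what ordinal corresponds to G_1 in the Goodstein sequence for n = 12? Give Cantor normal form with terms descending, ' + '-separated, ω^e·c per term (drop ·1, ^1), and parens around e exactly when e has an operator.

base 2: 12 = 2^(2 + 1) + 2^2; at 3: 3^(3 + 1) + 3^3 = 108; next = 107
base 3: 107 = 3^(3 + 1) + 2·3^2 + 2·3 + 2; at 4: 4^(4 + 1) + 2·4^2 + 2·4 + 2 = 1066; next = 1065

ω^(ω + 1) + ω^2·2 + ω·2 + 2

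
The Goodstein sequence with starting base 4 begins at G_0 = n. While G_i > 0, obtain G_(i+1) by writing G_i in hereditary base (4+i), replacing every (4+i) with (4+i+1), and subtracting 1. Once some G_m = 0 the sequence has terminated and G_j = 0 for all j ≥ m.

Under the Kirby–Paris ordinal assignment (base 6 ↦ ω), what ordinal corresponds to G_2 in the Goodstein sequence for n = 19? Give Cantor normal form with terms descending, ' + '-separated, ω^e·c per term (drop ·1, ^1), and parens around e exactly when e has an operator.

G_0=19  [base 4] 4^2 + 3  →[4↦5]→  5^2 + 3 = 28  −1 ⇒ G_1=27
G_1=27  [base 5] 5^2 + 2  →[5↦6]→  6^2 + 2 = 38  −1 ⇒ G_2=37
G_2=37  [base 6] 6^2 + 1  →[6↦7]→  7^2 + 1 = 50  −1 ⇒ G_3=49

ω^2 + 1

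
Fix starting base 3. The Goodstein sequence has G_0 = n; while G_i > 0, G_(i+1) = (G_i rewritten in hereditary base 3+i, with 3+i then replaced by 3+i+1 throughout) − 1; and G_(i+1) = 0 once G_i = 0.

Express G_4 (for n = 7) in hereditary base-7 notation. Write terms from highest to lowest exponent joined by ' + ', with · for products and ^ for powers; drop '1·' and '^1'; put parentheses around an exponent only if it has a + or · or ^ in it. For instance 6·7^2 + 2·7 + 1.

(0) 7|_3 = 2·3 + 1 ↦ 2·4 + 1|_4 = 9 ⇒ 8
(1) 8|_4 = 2·4 ↦ 2·5|_5 = 10 ⇒ 9
(2) 9|_5 = 5 + 4 ↦ 6 + 4|_6 = 10 ⇒ 9
(3) 9|_6 = 6 + 3 ↦ 7 + 3|_7 = 10 ⇒ 9
(4) 9|_7 = 7 + 2 ↦ 8 + 2|_8 = 10 ⇒ 9

7 + 2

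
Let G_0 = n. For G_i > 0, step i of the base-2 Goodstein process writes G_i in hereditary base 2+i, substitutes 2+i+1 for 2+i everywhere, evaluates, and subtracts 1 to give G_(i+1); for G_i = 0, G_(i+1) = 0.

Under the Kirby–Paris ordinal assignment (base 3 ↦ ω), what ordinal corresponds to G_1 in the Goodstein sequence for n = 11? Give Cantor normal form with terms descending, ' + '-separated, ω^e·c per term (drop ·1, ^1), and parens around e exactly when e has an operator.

11 —HB2→ 2^(2 + 1) + 2 + 1 —bump→ 3^(3 + 1) + 3 + 1 = 85 —(−1)→ 84
84 —HB3→ 3^(3 + 1) + 3 —bump→ 4^(4 + 1) + 4 = 1028 —(−1)→ 1027

ω^(ω + 1) + ω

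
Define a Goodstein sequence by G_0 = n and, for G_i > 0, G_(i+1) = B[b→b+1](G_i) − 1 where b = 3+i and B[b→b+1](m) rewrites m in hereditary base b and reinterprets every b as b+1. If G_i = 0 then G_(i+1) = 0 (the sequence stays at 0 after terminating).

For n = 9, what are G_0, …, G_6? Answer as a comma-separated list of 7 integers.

G_0 = 9. HB_3(9) = 3^2. Bump = 16. G_1 = 15.
G_1 = 15. HB_4(15) = 3·4 + 3. Bump = 18. G_2 = 17.
G_2 = 17. HB_5(17) = 3·5 + 2. Bump = 20. G_3 = 19.
G_3 = 19. HB_6(19) = 3·6 + 1. Bump = 22. G_4 = 21.
G_4 = 21. HB_7(21) = 3·7. Bump = 24. G_5 = 23.
G_5 = 23. HB_8(23) = 2·8 + 7. Bump = 25. G_6 = 24.

9, 15, 17, 19, 21, 23, 24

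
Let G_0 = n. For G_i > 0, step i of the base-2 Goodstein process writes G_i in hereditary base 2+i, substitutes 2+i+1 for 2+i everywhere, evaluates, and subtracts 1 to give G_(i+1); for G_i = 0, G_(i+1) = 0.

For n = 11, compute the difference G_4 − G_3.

i=0: 11 = 2^(2 + 1) + 2 + 1 (b=2); 2→3: 3^(3 + 1) + 3 + 1 = 85; 85−1 = 84
i=1: 84 = 3^(3 + 1) + 3 (b=3); 3→4: 4^(4 + 1) + 4 = 1028; 1028−1 = 1027
i=2: 1027 = 4^(4 + 1) + 3 (b=4); 4→5: 5^(5 + 1) + 3 = 15628; 15628−1 = 15627
i=3: 15627 = 5^(5 + 1) + 2 (b=5); 5→6: 6^(6 + 1) + 2 = 279938; 279938−1 = 279937

264310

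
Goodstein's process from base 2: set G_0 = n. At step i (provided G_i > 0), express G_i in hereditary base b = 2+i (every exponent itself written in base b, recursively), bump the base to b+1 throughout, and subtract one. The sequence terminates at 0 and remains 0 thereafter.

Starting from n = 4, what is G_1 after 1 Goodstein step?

26

[0] 4 ≡ 2^2 (base 2). Lift 3: 27. −1: 26.
[1] 26 ≡ 2·3^2 + 2·3 + 2 (base 3). Lift 4: 42. −1: 41.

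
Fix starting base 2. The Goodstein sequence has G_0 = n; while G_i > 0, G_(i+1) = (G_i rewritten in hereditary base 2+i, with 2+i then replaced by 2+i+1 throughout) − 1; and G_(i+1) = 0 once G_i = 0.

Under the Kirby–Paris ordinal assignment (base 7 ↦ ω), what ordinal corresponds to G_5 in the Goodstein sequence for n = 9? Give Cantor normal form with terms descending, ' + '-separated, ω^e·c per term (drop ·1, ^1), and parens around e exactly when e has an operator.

ω^ω·3 + ω^3·3 + ω^2·3 + ω·3

step 0: 9 = 2^(2 + 1) + 1; sub 3 for 2: 3^(3 + 1) + 1; = 82; G_1 = 82−1 = 81
step 1: 81 = 3^(3 + 1); sub 4 for 3: 4^(4 + 1); = 1024; G_2 = 1024−1 = 1023
step 2: 1023 = 3·4^4 + 3·4^3 + 3·4^2 + 3·4 + 3; sub 5 for 4: 3·5^5 + 3·5^3 + 3·5^2 + 3·5 + 3; = 9843; G_3 = 9843−1 = 9842
step 3: 9842 = 3·5^5 + 3·5^3 + 3·5^2 + 3·5 + 2; sub 6 for 5: 3·6^6 + 3·6^3 + 3·6^2 + 3·6 + 2; = 140744; G_4 = 140744−1 = 140743
step 4: 140743 = 3·6^6 + 3·6^3 + 3·6^2 + 3·6 + 1; sub 7 for 6: 3·7^7 + 3·7^3 + 3·7^2 + 3·7 + 1; = 2471827; G_5 = 2471827−1 = 2471826
step 5: 2471826 = 3·7^7 + 3·7^3 + 3·7^2 + 3·7; sub 8 for 7: 3·8^8 + 3·8^3 + 3·8^2 + 3·8; = 50333400; G_6 = 50333400−1 = 50333399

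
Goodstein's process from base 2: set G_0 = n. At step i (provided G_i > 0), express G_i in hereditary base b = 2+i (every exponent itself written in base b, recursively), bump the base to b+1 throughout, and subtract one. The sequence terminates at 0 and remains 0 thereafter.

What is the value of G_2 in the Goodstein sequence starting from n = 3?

3

(0) 3|_2 = 2 + 1 ↦ 3 + 1|_3 = 4 ⇒ 3
(1) 3|_3 = 3 ↦ 4|_4 = 4 ⇒ 3
(2) 3|_4 = 3 ↦ 3|_5 = 3 ⇒ 2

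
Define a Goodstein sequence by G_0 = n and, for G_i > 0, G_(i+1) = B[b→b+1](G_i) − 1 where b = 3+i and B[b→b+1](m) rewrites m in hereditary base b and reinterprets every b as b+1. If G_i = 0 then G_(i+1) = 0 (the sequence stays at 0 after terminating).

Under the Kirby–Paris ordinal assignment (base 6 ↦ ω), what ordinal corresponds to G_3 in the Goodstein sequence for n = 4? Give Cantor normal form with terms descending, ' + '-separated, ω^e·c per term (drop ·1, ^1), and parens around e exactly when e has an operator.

3

4 —HB3→ 3 + 1 —bump→ 4 + 1 = 5 —(−1)→ 4
4 —HB4→ 4 —bump→ 5 = 5 —(−1)→ 4
4 —HB5→ 4 —bump→ 4 = 4 —(−1)→ 3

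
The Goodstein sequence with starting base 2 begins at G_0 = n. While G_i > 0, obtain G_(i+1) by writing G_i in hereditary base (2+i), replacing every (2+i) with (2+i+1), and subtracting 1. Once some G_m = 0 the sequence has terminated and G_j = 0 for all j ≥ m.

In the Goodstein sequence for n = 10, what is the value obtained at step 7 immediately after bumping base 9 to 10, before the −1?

i=0: 10 = 2^(2 + 1) + 2 (b=2); 2→3: 3^(3 + 1) + 3 = 84; 84−1 = 83
i=1: 83 = 3^(3 + 1) + 2 (b=3); 3→4: 4^(4 + 1) + 2 = 1026; 1026−1 = 1025
i=2: 1025 = 4^(4 + 1) + 1 (b=4); 4→5: 5^(5 + 1) + 1 = 15626; 15626−1 = 15625
i=3: 15625 = 5^(5 + 1) (b=5); 5→6: 6^(6 + 1) = 279936; 279936−1 = 279935
i=4: 279935 = 5·6^6 + 5·6^5 + 5·6^4 + 5·6^3 + 5·6^2 + 5·6 + 5 (b=6); 6→7: 5·7^7 + 5·7^5 + 5·7^4 + 5·7^3 + 5·7^2 + 5·7 + 5 = 4215755; 4215755−1 = 4215754
i=5: 4215754 = 5·7^7 + 5·7^5 + 5·7^4 + 5·7^3 + 5·7^2 + 5·7 + 4 (b=7); 7→8: 5·8^8 + 5·8^5 + 5·8^4 + 5·8^3 + 5·8^2 + 5·8 + 4 = 84073324; 84073324−1 = 84073323
i=6: 84073323 = 5·8^8 + 5·8^5 + 5·8^4 + 5·8^3 + 5·8^2 + 5·8 + 3 (b=8); 8→9: 5·9^9 + 5·9^5 + 5·9^4 + 5·9^3 + 5·9^2 + 5·9 + 3 = 1937434593; 1937434593−1 = 1937434592
i=7: 1937434592 = 5·9^9 + 5·9^5 + 5·9^4 + 5·9^3 + 5·9^2 + 5·9 + 2 (b=9); 9→10: 5·10^10 + 5·10^5 + 5·10^4 + 5·10^3 + 5·10^2 + 5·10 + 2 = 50000555552; 50000555552−1 = 50000555551

50000555552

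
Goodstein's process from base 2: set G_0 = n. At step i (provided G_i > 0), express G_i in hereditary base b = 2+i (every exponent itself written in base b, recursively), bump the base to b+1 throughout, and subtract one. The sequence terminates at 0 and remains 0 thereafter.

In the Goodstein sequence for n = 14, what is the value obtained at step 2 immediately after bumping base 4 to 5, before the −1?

G_0=14  [base 2] 2^(2 + 1) + 2^2 + 2  →[2↦3]→  3^(3 + 1) + 3^3 + 3 = 111  −1 ⇒ G_1=110
G_1=110  [base 3] 3^(3 + 1) + 3^3 + 2  →[3↦4]→  4^(4 + 1) + 4^4 + 2 = 1282  −1 ⇒ G_2=1281
G_2=1281  [base 4] 4^(4 + 1) + 4^4 + 1  →[4↦5]→  5^(5 + 1) + 5^5 + 1 = 18751  −1 ⇒ G_3=18750

18751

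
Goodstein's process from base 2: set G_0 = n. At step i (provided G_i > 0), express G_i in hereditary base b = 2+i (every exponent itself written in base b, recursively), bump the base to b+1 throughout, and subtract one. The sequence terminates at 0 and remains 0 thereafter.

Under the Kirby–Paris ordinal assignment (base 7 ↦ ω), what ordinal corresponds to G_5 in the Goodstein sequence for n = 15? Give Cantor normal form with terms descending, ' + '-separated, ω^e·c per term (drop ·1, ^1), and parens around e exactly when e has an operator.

ω^(ω + 1) + ω^ω

G_0 = 15. HB_2(15) = 2^(2 + 1) + 2^2 + 2 + 1. Bump = 112. G_1 = 111.
G_1 = 111. HB_3(111) = 3^(3 + 1) + 3^3 + 3. Bump = 1284. G_2 = 1283.
G_2 = 1283. HB_4(1283) = 4^(4 + 1) + 4^4 + 3. Bump = 18753. G_3 = 18752.
G_3 = 18752. HB_5(18752) = 5^(5 + 1) + 5^5 + 2. Bump = 326594. G_4 = 326593.
G_4 = 326593. HB_6(326593) = 6^(6 + 1) + 6^6 + 1. Bump = 6588345. G_5 = 6588344.
G_5 = 6588344. HB_7(6588344) = 7^(7 + 1) + 7^7. Bump = 150994944. G_6 = 150994943.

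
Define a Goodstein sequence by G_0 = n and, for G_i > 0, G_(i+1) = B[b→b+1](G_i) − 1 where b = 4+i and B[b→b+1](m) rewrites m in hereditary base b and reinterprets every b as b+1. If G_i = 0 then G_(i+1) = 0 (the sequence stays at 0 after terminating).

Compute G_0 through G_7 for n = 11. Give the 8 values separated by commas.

i=0: 11 = 2·4 + 3 (b=4); 4→5: 2·5 + 3 = 13; 13−1 = 12
i=1: 12 = 2·5 + 2 (b=5); 5→6: 2·6 + 2 = 14; 14−1 = 13
i=2: 13 = 2·6 + 1 (b=6); 6→7: 2·7 + 1 = 15; 15−1 = 14
i=3: 14 = 2·7 (b=7); 7→8: 2·8 = 16; 16−1 = 15
i=4: 15 = 8 + 7 (b=8); 8→9: 9 + 7 = 16; 16−1 = 15
i=5: 15 = 9 + 6 (b=9); 9→10: 10 + 6 = 16; 16−1 = 15
i=6: 15 = 10 + 5 (b=10); 10→11: 11 + 5 = 16; 16−1 = 15

11, 12, 13, 14, 15, 15, 15, 15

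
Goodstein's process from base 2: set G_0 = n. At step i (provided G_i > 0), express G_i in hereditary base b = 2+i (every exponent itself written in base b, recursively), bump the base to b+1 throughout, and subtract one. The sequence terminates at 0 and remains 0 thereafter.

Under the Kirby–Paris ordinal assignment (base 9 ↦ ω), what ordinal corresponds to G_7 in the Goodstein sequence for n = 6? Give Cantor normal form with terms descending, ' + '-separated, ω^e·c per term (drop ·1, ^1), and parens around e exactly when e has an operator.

(0) 6|_2 = 2^2 + 2 ↦ 3^3 + 3|_3 = 30 ⇒ 29
(1) 29|_3 = 3^3 + 2 ↦ 4^4 + 2|_4 = 258 ⇒ 257
(2) 257|_4 = 4^4 + 1 ↦ 5^5 + 1|_5 = 3126 ⇒ 3125
(3) 3125|_5 = 5^5 ↦ 6^6|_6 = 46656 ⇒ 46655
(4) 46655|_6 = 5·6^5 + 5·6^4 + 5·6^3 + 5·6^2 + 5·6 + 5 ↦ 5·7^5 + 5·7^4 + 5·7^3 + 5·7^2 + 5·7 + 5|_7 = 98040 ⇒ 98039
(5) 98039|_7 = 5·7^5 + 5·7^4 + 5·7^3 + 5·7^2 + 5·7 + 4 ↦ 5·8^5 + 5·8^4 + 5·8^3 + 5·8^2 + 5·8 + 4|_8 = 187244 ⇒ 187243
(6) 187243|_8 = 5·8^5 + 5·8^4 + 5·8^3 + 5·8^2 + 5·8 + 3 ↦ 5·9^5 + 5·9^4 + 5·9^3 + 5·9^2 + 5·9 + 3|_9 = 332148 ⇒ 332147
(7) 332147|_9 = 5·9^5 + 5·9^4 + 5·9^3 + 5·9^2 + 5·9 + 2 ↦ 5·10^5 + 5·10^4 + 5·10^3 + 5·10^2 + 5·10 + 2|_10 = 555552 ⇒ 555551

ω^5·5 + ω^4·5 + ω^3·5 + ω^2·5 + ω·5 + 2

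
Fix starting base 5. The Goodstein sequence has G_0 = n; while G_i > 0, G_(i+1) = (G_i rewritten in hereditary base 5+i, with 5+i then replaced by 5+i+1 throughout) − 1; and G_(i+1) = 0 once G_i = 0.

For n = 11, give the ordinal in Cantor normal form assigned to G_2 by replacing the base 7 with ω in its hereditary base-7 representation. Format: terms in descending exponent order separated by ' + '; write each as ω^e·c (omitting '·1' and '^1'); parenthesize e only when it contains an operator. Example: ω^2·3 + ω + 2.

i=0: 11 = 2·5 + 1 (b=5); 5→6: 2·6 + 1 = 13; 13−1 = 12
i=1: 12 = 2·6 (b=6); 6→7: 2·7 = 14; 14−1 = 13

ω + 6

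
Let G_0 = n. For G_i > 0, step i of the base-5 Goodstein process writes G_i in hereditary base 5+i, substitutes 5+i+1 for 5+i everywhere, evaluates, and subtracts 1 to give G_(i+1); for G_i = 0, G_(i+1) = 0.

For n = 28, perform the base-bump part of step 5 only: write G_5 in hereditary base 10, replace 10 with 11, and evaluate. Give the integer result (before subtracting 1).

[0] 28 ≡ 5^2 + 3 (base 5). Lift 6: 39. −1: 38.
[1] 38 ≡ 6^2 + 2 (base 6). Lift 7: 51. −1: 50.
[2] 50 ≡ 7^2 + 1 (base 7). Lift 8: 65. −1: 64.
[3] 64 ≡ 8^2 (base 8). Lift 9: 81. −1: 80.
[4] 80 ≡ 8·9 + 8 (base 9). Lift 10: 88. −1: 87.

95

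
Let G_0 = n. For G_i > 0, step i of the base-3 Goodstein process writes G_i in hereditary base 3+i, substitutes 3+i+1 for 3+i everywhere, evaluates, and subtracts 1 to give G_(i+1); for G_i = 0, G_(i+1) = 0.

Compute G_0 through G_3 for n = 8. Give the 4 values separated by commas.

G_0=8  [base 3] 2·3 + 2  →[3↦4]→  2·4 + 2 = 10  −1 ⇒ G_1=9
G_1=9  [base 4] 2·4 + 1  →[4↦5]→  2·5 + 1 = 11  −1 ⇒ G_2=10
G_2=10  [base 5] 2·5  →[5↦6]→  2·6 = 12  −1 ⇒ G_3=11

8, 9, 10, 11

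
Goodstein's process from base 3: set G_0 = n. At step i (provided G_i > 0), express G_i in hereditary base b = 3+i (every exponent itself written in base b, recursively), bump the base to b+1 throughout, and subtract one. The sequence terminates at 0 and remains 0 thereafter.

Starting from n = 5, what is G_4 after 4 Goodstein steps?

4

base 3: 5 = 3 + 2; at 4: 4 + 2 = 6; next = 5
base 4: 5 = 4 + 1; at 5: 5 + 1 = 6; next = 5
base 5: 5 = 5; at 6: 6 = 6; next = 5
base 6: 5 = 5; at 7: 5 = 5; next = 4
base 7: 4 = 4; at 8: 4 = 4; next = 3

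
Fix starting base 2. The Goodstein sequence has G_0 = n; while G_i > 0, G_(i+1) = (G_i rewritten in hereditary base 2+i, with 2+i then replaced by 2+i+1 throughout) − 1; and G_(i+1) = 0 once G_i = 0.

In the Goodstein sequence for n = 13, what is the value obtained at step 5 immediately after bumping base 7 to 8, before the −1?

134219480

G_0 = 13. HB_2(13) = 2^(2 + 1) + 2^2 + 1. Bump = 109. G_1 = 108.
G_1 = 108. HB_3(108) = 3^(3 + 1) + 3^3. Bump = 1280. G_2 = 1279.
G_2 = 1279. HB_4(1279) = 4^(4 + 1) + 3·4^3 + 3·4^2 + 3·4 + 3. Bump = 16093. G_3 = 16092.
G_3 = 16092. HB_5(16092) = 5^(5 + 1) + 3·5^3 + 3·5^2 + 3·5 + 2. Bump = 280712. G_4 = 280711.
G_4 = 280711. HB_6(280711) = 6^(6 + 1) + 3·6^3 + 3·6^2 + 3·6 + 1. Bump = 5765999. G_5 = 5765998.
G_5 = 5765998. HB_7(5765998) = 7^(7 + 1) + 3·7^3 + 3·7^2 + 3·7. Bump = 134219480. G_6 = 134219479.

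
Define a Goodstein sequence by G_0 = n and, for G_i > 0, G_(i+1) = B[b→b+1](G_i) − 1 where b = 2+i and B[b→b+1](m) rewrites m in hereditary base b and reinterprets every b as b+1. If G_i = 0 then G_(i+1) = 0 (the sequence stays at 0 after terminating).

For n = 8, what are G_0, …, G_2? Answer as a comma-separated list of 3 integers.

i=0: 8 = 2^(2 + 1) (b=2); 2→3: 3^(3 + 1) = 81; 81−1 = 80
i=1: 80 = 2·3^3 + 2·3^2 + 2·3 + 2 (b=3); 3→4: 2·4^4 + 2·4^2 + 2·4 + 2 = 554; 554−1 = 553

8, 80, 553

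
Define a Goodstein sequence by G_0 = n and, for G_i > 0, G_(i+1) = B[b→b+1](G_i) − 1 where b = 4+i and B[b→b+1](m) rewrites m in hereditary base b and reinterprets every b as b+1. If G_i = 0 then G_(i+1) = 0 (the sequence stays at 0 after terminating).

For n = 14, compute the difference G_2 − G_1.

14 —HB4→ 3·4 + 2 —bump→ 3·5 + 2 = 17 —(−1)→ 16
16 —HB5→ 3·5 + 1 —bump→ 3·6 + 1 = 19 —(−1)→ 18

2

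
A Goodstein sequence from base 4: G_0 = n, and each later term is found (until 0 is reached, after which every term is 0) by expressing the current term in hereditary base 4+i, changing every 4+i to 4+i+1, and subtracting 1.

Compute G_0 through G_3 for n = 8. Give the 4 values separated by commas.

8, 9, 9, 9

(0) 8|_4 = 2·4 ↦ 2·5|_5 = 10 ⇒ 9
(1) 9|_5 = 5 + 4 ↦ 6 + 4|_6 = 10 ⇒ 9
(2) 9|_6 = 6 + 3 ↦ 7 + 3|_7 = 10 ⇒ 9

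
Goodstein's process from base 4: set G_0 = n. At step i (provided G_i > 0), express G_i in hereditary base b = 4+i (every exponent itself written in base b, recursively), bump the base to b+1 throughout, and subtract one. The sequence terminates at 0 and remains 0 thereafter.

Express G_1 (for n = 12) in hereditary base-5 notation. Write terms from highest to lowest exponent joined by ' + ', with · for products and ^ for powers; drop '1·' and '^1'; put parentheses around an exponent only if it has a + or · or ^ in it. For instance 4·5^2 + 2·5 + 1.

2·5 + 4

base 4: 12 = 3·4; at 5: 3·5 = 15; next = 14
base 5: 14 = 2·5 + 4; at 6: 2·6 + 4 = 16; next = 15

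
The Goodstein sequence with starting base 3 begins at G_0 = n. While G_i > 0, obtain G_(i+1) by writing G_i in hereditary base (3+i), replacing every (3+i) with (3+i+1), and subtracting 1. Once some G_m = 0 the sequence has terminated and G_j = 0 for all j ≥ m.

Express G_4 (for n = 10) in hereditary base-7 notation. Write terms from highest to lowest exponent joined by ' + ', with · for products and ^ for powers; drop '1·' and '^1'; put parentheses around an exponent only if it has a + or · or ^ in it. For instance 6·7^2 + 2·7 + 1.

[0] 10 ≡ 3^2 + 1 (base 3). Lift 4: 17. −1: 16.
[1] 16 ≡ 4^2 (base 4). Lift 5: 25. −1: 24.
[2] 24 ≡ 4·5 + 4 (base 5). Lift 6: 28. −1: 27.
[3] 27 ≡ 4·6 + 3 (base 6). Lift 7: 31. −1: 30.

4·7 + 2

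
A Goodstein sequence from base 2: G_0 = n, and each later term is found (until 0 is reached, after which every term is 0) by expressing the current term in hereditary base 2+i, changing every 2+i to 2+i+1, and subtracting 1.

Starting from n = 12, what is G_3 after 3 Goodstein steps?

base 2: 12 = 2^(2 + 1) + 2^2; at 3: 3^(3 + 1) + 3^3 = 108; next = 107
base 3: 107 = 3^(3 + 1) + 2·3^2 + 2·3 + 2; at 4: 4^(4 + 1) + 2·4^2 + 2·4 + 2 = 1066; next = 1065
base 4: 1065 = 4^(4 + 1) + 2·4^2 + 2·4 + 1; at 5: 5^(5 + 1) + 2·5^2 + 2·5 + 1 = 15686; next = 15685
base 5: 15685 = 5^(5 + 1) + 2·5^2 + 2·5; at 6: 6^(6 + 1) + 2·6^2 + 2·6 = 280020; next = 280019

15685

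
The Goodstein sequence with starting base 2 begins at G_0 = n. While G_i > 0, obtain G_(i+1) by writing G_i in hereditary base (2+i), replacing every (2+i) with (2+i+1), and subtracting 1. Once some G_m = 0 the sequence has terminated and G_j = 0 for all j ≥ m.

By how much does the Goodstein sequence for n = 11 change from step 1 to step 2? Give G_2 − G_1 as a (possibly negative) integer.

11 —HB2→ 2^(2 + 1) + 2 + 1 —bump→ 3^(3 + 1) + 3 + 1 = 85 —(−1)→ 84
84 —HB3→ 3^(3 + 1) + 3 —bump→ 4^(4 + 1) + 4 = 1028 —(−1)→ 1027

943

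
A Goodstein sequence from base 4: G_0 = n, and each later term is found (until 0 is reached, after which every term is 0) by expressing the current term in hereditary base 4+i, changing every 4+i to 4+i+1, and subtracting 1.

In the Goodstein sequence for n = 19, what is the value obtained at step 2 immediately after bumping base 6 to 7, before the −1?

50

19 —HB4→ 4^2 + 3 —bump→ 5^2 + 3 = 28 —(−1)→ 27
27 —HB5→ 5^2 + 2 —bump→ 6^2 + 2 = 38 —(−1)→ 37
37 —HB6→ 6^2 + 1 —bump→ 7^2 + 1 = 50 —(−1)→ 49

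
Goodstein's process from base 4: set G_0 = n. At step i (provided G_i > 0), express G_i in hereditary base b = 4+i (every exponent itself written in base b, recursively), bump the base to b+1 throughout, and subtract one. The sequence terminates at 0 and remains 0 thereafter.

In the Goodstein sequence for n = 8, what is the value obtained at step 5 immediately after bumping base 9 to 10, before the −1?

8 —HB4→ 2·4 —bump→ 2·5 = 10 —(−1)→ 9
9 —HB5→ 5 + 4 —bump→ 6 + 4 = 10 —(−1)→ 9
9 —HB6→ 6 + 3 —bump→ 7 + 3 = 10 —(−1)→ 9
9 —HB7→ 7 + 2 —bump→ 8 + 2 = 10 —(−1)→ 9
9 —HB8→ 8 + 1 —bump→ 9 + 1 = 10 —(−1)→ 9
9 —HB9→ 9 —bump→ 10 = 10 —(−1)→ 9

10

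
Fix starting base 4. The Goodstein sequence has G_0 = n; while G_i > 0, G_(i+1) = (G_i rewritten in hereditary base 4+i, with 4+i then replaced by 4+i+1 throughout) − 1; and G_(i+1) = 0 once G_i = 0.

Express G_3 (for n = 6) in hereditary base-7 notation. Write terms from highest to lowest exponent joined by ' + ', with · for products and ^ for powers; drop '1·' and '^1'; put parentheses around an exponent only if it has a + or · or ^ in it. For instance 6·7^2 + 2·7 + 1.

i=0: 6 = 4 + 2 (b=4); 4→5: 5 + 2 = 7; 7−1 = 6
i=1: 6 = 5 + 1 (b=5); 5→6: 6 + 1 = 7; 7−1 = 6
i=2: 6 = 6 (b=6); 6→7: 7 = 7; 7−1 = 6

6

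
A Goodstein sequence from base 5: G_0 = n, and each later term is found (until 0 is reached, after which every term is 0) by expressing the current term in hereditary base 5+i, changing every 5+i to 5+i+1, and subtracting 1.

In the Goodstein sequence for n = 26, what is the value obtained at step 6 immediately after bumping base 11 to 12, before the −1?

26 —HB5→ 5^2 + 1 —bump→ 6^2 + 1 = 37 —(−1)→ 36
36 —HB6→ 6^2 —bump→ 7^2 = 49 —(−1)→ 48
48 —HB7→ 6·7 + 6 —bump→ 6·8 + 6 = 54 —(−1)→ 53
53 —HB8→ 6·8 + 5 —bump→ 6·9 + 5 = 59 —(−1)→ 58
58 —HB9→ 6·9 + 4 —bump→ 6·10 + 4 = 64 —(−1)→ 63
63 —HB10→ 6·10 + 3 —bump→ 6·11 + 3 = 69 —(−1)→ 68
68 —HB11→ 6·11 + 2 —bump→ 6·12 + 2 = 74 —(−1)→ 73

74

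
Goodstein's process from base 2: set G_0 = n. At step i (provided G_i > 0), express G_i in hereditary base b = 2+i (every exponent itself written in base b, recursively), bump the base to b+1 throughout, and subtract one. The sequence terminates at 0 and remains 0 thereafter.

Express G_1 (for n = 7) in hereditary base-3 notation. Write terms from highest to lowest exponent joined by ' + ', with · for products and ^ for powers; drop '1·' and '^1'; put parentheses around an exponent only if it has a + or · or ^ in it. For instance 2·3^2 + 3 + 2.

3^3 + 3

[0] 7 ≡ 2^2 + 2 + 1 (base 2). Lift 3: 31. −1: 30.
[1] 30 ≡ 3^3 + 3 (base 3). Lift 4: 260. −1: 259.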